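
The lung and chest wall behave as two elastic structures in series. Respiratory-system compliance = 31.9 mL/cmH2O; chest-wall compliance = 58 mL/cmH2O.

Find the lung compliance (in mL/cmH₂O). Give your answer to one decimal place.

70.9

1/CL = 1/Crs − 1/Ccw.
1/CL = 1/31.9 − 1/58 = 0.01411.
CL = 70.872 mL/cmH2O.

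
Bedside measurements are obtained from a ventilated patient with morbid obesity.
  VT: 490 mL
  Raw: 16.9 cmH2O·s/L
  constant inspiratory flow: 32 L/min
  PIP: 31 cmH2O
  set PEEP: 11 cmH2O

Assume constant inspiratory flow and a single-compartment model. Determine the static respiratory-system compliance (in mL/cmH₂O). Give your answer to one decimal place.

Flow: 32 L/min ÷ 60 = 0.5333 L/s.
Equation of motion (constant flow): PIP = Vt/C + R·V̇ + PEEP.
Vt/C = PIP − R·V̇ − PEEP = 31 − 16.9×0.5333 − 11 = 31 − 9.013 − 11 = 10.987 cmH2O.
C = Vt / 10.987 = 490 / 10.987 = 44.598 mL/cmH2O.

44.6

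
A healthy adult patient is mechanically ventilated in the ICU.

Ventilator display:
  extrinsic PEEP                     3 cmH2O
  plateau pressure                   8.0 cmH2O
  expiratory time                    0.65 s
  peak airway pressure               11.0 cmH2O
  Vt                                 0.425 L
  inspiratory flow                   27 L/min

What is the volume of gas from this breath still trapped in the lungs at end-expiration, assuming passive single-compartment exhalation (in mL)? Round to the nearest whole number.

135

Flow: 27 L/min ÷ 60 = 0.45 L/s.
R = (PIP − Pplat)/V̇ = (11.0 − 8.0) / 0.45 = 3.0/0.45 = 6.667 cmH2O·s/L.
C = Vt/(Pplat − PEEP) = 425.0 / (8.0 − 3) = 425.0/5.0 = 85.0 mL/cmH2O.
τ = R × C = 6.667 × 0.085 L/cmH2O = 0.5667 s.
Fraction remaining = e^(−Te/τ) = e^(−0.65/0.5667) = 0.3176.
Trapped volume = 425.0 × 0.3176 = 134.98 mL.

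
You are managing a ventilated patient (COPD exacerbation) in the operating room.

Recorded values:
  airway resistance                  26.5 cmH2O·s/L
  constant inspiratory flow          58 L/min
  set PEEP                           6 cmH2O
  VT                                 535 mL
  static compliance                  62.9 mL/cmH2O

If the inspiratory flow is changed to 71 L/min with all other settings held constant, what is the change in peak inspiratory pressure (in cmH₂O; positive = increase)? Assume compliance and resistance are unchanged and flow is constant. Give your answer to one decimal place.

Flow: 58 L/min ÷ 60 = 0.9667 L/s.
New flow: 71 L/min ÷ 60 = 1.1833 L/s.
PIP = Vt/C + R·V̇ + PEEP (constant-flow equation of motion).
Only the resistive term changes: ΔPIP = R × ΔV̇ = 26.5 × (1.1833 − 0.9667) = 26.5 × 0.2166 = 5.74 cmH2O.

5.7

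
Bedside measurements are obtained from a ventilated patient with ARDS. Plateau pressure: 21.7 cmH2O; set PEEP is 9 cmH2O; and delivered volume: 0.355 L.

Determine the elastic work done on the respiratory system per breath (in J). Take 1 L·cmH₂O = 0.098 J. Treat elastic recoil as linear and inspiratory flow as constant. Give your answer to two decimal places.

Elastic work ≈ ½ × (Pplat − PEEP) × Vt = 0.5 × (21.7 − 9) × 0.355 L = 0.5 × 12.7 × 0.355 = 2.254 L·cmH2O.
× 0.098 J/(L·cmH2O) → 0.2209 J.

0.22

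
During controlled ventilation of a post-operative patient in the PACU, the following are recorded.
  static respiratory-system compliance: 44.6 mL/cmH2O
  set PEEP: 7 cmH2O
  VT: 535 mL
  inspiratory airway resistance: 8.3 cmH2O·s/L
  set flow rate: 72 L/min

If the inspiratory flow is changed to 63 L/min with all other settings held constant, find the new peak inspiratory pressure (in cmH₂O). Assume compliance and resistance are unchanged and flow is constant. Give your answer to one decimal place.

Flow: 72 L/min ÷ 60 = 1.2 L/s.
New flow: 63 L/min ÷ 60 = 1.05 L/s.
PIP = Vt/C + R·V̇ + PEEP (constant-flow equation of motion).
Only the resistive term changes: ΔPIP = R × ΔV̇ = 8.3 × (1.05 − 1.2) = 8.3 × -0.15 = -1.245 cmH2O.
Original PIP = 535/44.6 + 8.3×1.2 + 7 = 28.956 cmH2O; new PIP = 28.956 + (-1.245) = 27.711 cmH2O.

27.7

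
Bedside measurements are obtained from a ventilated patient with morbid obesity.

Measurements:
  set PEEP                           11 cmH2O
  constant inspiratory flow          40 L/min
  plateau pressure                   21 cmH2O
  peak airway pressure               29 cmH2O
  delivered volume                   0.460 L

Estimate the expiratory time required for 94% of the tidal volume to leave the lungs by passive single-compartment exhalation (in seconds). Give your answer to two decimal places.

1.55

Flow: 40 L/min ÷ 60 = 0.6667 L/s.
R = (PIP − Pplat)/V̇ = (29 − 21) / 0.6667 = 8.0/0.6667 = 11.999 cmH2O·s/L.
C = Vt/(Pplat − PEEP) = 460.0 / (21 − 11) = 460.0/10.0 = 46.0 mL/cmH2O.
τ = R × C = 11.999 × 0.046 L/cmH2O = 0.552 s.
t = −τ·ln(1 − 0.94) = −0.552·ln(0.06) = 1.553 s.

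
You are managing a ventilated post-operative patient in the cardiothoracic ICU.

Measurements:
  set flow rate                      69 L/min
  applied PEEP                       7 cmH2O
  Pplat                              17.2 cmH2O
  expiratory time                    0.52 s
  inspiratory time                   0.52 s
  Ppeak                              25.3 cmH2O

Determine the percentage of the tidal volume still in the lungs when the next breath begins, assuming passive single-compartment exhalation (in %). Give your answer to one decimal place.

28.4

Flow: 69 L/min ÷ 60 = 1.15 L/s.
Vt = flow × Ti = 1.15 L/s × 0.52 s × 1000 mL/L = 598.0 mL.
R = (PIP − Pplat)/V̇ = (25.3 − 17.2) / 1.15 = 8.1/1.15 = 7.043 cmH2O·s/L.
C = Vt/(Pplat − PEEP) = 598.0 / (17.2 − 7) = 598.0/10.2 = 58.627 mL/cmH2O.
τ = R × C = 7.043 × 0.05863 L/cmH2O = 0.4129 s.
Fraction remaining at end-expiration = e^(−Te/τ) = e^(−0.52/0.4129) = 0.2838 → 28.38%.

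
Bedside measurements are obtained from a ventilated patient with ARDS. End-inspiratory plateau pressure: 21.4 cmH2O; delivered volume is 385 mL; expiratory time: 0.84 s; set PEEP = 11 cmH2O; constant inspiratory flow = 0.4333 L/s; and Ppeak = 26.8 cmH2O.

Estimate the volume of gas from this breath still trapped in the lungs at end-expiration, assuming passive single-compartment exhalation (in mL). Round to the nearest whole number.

R = (PIP − Pplat)/V̇ = (26.8 − 21.4) / 0.4333 = 5.4/0.4333 = 12.462 cmH2O·s/L.
C = Vt/(Pplat − PEEP) = 385.0 / (21.4 − 11) = 385.0/10.4 = 37.019 mL/cmH2O.
τ = R × C = 12.462 × 0.03702 L/cmH2O = 0.4613 s.
Fraction remaining = e^(−Te/τ) = e^(−0.84/0.4613) = 0.1619.
Trapped volume = 385.0 × 0.1619 = 62.332 mL.

62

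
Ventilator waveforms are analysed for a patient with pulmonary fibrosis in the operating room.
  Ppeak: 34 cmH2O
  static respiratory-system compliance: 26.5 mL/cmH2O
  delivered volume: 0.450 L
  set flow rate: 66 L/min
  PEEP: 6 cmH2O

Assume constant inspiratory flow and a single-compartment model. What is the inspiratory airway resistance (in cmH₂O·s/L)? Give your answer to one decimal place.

Flow: 66 L/min ÷ 60 = 1.1 L/s.
Equation of motion (constant flow): PIP = Vt/C + R·V̇ + PEEP.
R·V̇ = PIP − Vt/C − PEEP = 34 − 450/26.5 − 6 = 34 − 16.981 − 6 = 11.019 cmH2O.
R = 11.019 / 1.1 = 10.017 cmH2O·s/L.

10.0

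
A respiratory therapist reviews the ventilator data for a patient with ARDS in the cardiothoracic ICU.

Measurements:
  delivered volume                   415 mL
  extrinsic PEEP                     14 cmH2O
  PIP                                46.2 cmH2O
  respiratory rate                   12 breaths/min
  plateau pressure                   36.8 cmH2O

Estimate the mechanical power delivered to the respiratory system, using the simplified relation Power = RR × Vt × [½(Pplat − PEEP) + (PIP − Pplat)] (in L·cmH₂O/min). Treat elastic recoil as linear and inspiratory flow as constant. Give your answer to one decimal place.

103.6

Per-breath work = Vt × [½(Pplat−PEEP) + (PIP−Pplat)] = 0.415 × [0.5×22.8 + 9.4] = 0.415 × 20.8 = 8.632 L·cmH2O.
Power = 12 × 8.632 = 103.58 L·cmH2O/min.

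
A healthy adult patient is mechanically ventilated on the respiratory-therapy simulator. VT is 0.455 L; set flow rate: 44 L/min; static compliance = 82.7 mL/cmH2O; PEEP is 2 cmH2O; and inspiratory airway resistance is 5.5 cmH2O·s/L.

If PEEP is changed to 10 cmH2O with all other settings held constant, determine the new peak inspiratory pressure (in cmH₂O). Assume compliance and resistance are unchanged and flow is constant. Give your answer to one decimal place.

Flow: 44 L/min ÷ 60 = 0.7333 L/s.
PIP = Vt/C + R·V̇ + PEEP (constant-flow equation of motion).
Only the baseline term changes: ΔPIP = ΔPEEP = 10 − 2 = 8.0 cmH2O.
Original PIP = 455/82.7 + 5.5×0.7333 + 2 = 11.535 cmH2O; new PIP = 11.535 + (8.0) = 19.535 cmH2O.

19.5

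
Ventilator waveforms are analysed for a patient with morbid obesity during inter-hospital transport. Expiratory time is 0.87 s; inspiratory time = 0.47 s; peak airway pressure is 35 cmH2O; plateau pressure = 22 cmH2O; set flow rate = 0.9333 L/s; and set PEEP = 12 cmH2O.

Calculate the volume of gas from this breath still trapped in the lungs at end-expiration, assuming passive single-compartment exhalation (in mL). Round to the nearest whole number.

Vt = flow × Ti = 0.9333 L/s × 0.47 s × 1000 mL/L = 438.65 mL.
R = (PIP − Pplat)/V̇ = (35 − 22) / 0.9333 = 13.0/0.9333 = 13.929 cmH2O·s/L.
C = Vt/(Pplat − PEEP) = 438.65 / (22 − 12) = 438.65/10.0 = 43.865 mL/cmH2O.
τ = R × C = 13.929 × 0.04387 L/cmH2O = 0.6111 s.
Fraction remaining = e^(−Te/τ) = e^(−0.87/0.6111) = 0.2408.
Trapped volume = 438.65 × 0.2408 = 105.63 mL.

106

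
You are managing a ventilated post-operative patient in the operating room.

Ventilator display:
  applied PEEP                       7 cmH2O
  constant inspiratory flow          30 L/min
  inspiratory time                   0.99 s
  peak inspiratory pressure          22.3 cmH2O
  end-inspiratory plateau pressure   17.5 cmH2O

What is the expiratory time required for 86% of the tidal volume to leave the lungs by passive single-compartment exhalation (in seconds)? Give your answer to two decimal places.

0.89

Flow: 30 L/min ÷ 60 = 0.5 L/s.
Vt = flow × Ti = 0.5 L/s × 0.99 s × 1000 mL/L = 495.0 mL.
R = (PIP − Pplat)/V̇ = (22.3 − 17.5) / 0.5 = 4.8/0.5 = 9.6 cmH2O·s/L.
C = Vt/(Pplat − PEEP) = 495.0 / (17.5 − 7) = 495.0/10.5 = 47.143 mL/cmH2O.
τ = R × C = 9.6 × 0.04714 L/cmH2O = 0.4525 s.
t = −τ·ln(1 − 0.86) = −0.4525·ln(0.14) = 0.8897 s.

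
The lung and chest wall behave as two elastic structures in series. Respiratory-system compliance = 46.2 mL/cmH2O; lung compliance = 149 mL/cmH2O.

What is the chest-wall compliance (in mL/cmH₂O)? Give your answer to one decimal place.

67.0

1/Ccw = 1/Crs − 1/CL.
1/Ccw = 1/46.2 − 1/149 = 0.01493.
Ccw = 66.979 mL/cmH2O.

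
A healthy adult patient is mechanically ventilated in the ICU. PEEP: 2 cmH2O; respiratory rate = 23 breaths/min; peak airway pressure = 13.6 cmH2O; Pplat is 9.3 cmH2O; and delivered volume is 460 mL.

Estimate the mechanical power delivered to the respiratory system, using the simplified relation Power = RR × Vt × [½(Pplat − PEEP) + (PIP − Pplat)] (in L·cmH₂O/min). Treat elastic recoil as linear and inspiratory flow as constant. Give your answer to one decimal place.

84.1

Per-breath work = Vt × [½(Pplat−PEEP) + (PIP−Pplat)] = 0.460 × [0.5×7.3 + 4.3] = 0.460 × 7.95 = 3.657 L·cmH2O.
Power = 23 × 3.657 = 84.111 L·cmH2O/min.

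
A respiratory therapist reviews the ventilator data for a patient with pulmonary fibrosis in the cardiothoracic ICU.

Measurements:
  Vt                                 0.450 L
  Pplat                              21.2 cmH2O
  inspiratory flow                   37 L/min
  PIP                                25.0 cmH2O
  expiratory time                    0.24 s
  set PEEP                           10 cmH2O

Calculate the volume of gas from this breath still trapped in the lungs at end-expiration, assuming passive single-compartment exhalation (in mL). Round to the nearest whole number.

171

Flow: 37 L/min ÷ 60 = 0.6167 L/s.
R = (PIP − Pplat)/V̇ = (25.0 − 21.2) / 0.6167 = 3.8/0.6167 = 6.162 cmH2O·s/L.
C = Vt/(Pplat − PEEP) = 450.0 / (21.2 − 10) = 450.0/11.2 = 40.179 mL/cmH2O.
τ = R × C = 6.162 × 0.04018 L/cmH2O = 0.2476 s.
Fraction remaining = e^(−Te/τ) = e^(−0.24/0.2476) = 0.3793.
Trapped volume = 450.0 × 0.3793 = 170.69 mL.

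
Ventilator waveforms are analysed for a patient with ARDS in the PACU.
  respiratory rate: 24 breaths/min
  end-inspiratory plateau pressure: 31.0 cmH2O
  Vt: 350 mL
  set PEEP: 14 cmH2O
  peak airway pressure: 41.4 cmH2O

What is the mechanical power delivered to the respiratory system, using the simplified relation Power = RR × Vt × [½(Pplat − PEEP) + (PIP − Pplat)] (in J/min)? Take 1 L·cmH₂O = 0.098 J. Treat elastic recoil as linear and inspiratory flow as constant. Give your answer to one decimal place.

15.6

Per-breath work = Vt × [½(Pplat−PEEP) + (PIP−Pplat)] = 0.350 × [0.5×17.0 + 10.4] = 0.350 × 18.9 = 6.615 L·cmH2O.
Power = 24 × 6.615 = 158.76 L·cmH2O/min.
× 0.098 J/(L·cmH2O) → 15.558 J/min.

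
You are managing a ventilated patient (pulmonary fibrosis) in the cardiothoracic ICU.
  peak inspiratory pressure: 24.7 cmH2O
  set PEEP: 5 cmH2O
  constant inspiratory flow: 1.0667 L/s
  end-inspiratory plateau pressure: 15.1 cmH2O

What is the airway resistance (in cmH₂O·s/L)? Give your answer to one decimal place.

Raw = (PIP − Pplat) / flow = (24.7 − 15.1) / 1.0667 = 9.6 / 1.0667 = 9.0 cmH2O·s/L.

9.0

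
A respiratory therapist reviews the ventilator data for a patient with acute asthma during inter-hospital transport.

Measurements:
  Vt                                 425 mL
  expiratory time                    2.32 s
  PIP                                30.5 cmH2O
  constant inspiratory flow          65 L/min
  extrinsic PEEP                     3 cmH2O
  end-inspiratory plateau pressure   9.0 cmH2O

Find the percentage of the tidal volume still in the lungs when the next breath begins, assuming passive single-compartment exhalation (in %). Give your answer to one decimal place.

Flow: 65 L/min ÷ 60 = 1.0833 L/s.
R = (PIP − Pplat)/V̇ = (30.5 − 9.0) / 1.0833 = 21.5/1.0833 = 19.847 cmH2O·s/L.
C = Vt/(Pplat − PEEP) = 425.0 / (9.0 − 3) = 425.0/6.0 = 70.833 mL/cmH2O.
τ = R × C = 19.847 × 0.07083 L/cmH2O = 1.406 s.
Fraction remaining at end-expiration = e^(−Te/τ) = e^(−2.32/1.406) = 0.192 → 19.2%.

19.2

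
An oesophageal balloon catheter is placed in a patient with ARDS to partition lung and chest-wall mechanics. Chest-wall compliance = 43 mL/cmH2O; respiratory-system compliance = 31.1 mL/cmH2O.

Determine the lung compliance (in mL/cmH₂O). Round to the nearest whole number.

1/CL = 1/Crs − 1/Ccw.
1/CL = 1/31.1 − 1/43 = 0.008899.
CL = 112.37 mL/cmH2O.

112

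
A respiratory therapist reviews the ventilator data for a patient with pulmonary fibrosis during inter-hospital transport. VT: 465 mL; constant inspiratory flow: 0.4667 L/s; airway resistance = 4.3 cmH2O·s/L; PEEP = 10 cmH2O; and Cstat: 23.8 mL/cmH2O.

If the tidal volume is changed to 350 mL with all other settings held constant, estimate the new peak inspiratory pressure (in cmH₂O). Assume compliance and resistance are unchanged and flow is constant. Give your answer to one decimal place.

PIP = Vt/C + R·V̇ + PEEP (constant-flow equation of motion).
Only the elastic term changes: ΔPIP = ΔVt / C = (350 − 465) / 23.8 = -4.832 cmH2O.
Original PIP = 465/23.8 + 4.3×0.4667 + 10 = 31.545 cmH2O; new PIP = 31.545 + (-4.832) = 26.713 cmH2O.

26.7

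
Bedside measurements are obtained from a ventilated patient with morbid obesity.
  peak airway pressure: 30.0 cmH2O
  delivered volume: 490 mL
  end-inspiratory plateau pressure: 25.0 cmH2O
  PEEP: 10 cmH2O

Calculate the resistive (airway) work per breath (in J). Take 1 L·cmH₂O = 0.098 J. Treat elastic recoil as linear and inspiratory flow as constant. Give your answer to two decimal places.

0.24

With constant inspiratory flow the resistive pressure is constant at PIP − Pplat = 30.0 − 25.0 = 5.0 cmH2O, so resistive work = 5.0 × 0.490 = 2.45 L·cmH2O.
× 0.098 J/(L·cmH2O) → 0.2401 J.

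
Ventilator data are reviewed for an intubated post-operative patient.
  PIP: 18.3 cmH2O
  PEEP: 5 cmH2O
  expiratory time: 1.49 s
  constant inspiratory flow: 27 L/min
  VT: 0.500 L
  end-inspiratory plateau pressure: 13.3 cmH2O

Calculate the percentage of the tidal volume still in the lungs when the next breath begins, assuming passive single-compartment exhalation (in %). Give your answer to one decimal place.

10.8

Flow: 27 L/min ÷ 60 = 0.45 L/s.
R = (PIP − Pplat)/V̇ = (18.3 − 13.3) / 0.45 = 5.0/0.45 = 11.111 cmH2O·s/L.
C = Vt/(Pplat − PEEP) = 500.0 / (13.3 − 5) = 500.0/8.3 = 60.241 mL/cmH2O.
τ = R × C = 11.111 × 0.06024 L/cmH2O = 0.6693 s.
Fraction remaining at end-expiration = e^(−Te/τ) = e^(−1.49/0.6693) = 0.1079 → 10.79%.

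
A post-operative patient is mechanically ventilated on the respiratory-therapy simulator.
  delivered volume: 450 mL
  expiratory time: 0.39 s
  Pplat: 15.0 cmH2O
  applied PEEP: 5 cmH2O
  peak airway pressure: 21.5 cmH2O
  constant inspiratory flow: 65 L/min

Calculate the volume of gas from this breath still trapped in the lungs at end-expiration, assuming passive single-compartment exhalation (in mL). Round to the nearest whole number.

Flow: 65 L/min ÷ 60 = 1.0833 L/s.
R = (PIP − Pplat)/V̇ = (21.5 − 15.0) / 1.0833 = 6.5/1.0833 = 6.0 cmH2O·s/L.
C = Vt/(Pplat − PEEP) = 450.0 / (15.0 − 5) = 450.0/10.0 = 45.0 mL/cmH2O.
τ = R × C = 6.0 × 0.045 L/cmH2O = 0.27 s.
Fraction remaining = e^(−Te/τ) = e^(−0.39/0.27) = 0.2359.
Trapped volume = 450.0 × 0.2359 = 106.16 mL.

106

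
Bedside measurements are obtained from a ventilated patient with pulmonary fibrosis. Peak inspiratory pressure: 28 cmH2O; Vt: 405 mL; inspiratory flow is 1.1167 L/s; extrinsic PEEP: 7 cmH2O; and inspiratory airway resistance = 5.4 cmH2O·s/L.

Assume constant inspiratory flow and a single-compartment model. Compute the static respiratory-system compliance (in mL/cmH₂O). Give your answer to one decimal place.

27.1

Equation of motion (constant flow): PIP = Vt/C + R·V̇ + PEEP.
Vt/C = PIP − R·V̇ − PEEP = 28 − 5.4×1.1167 − 7 = 28 − 6.03 − 7 = 14.97 cmH2O.
C = Vt / 14.97 = 405 / 14.97 = 27.054 mL/cmH2O.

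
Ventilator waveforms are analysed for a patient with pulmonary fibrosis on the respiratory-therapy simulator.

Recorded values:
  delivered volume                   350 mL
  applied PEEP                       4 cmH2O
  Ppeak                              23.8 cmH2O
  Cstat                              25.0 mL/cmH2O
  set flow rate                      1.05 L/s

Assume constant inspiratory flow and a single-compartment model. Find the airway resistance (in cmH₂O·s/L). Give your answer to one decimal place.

Equation of motion (constant flow): PIP = Vt/C + R·V̇ + PEEP.
R·V̇ = PIP − Vt/C − PEEP = 23.8 − 350/25.0 − 4 = 23.8 − 14.0 − 4 = 5.8 cmH2O.
R = 5.8 / 1.05 = 5.524 cmH2O·s/L.

5.5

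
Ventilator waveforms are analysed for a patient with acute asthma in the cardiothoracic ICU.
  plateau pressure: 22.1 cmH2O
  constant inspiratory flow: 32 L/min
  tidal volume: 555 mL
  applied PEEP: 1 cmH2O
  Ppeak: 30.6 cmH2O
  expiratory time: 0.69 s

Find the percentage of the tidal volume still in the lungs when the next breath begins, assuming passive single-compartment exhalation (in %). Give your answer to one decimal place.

19.3

Flow: 32 L/min ÷ 60 = 0.5333 L/s.
R = (PIP − Pplat)/V̇ = (30.6 − 22.1) / 0.5333 = 8.5/0.5333 = 15.938 cmH2O·s/L.
C = Vt/(Pplat − PEEP) = 555.0 / (22.1 − 1) = 555.0/21.1 = 26.303 mL/cmH2O.
τ = R × C = 15.938 × 0.0263 L/cmH2O = 0.4192 s.
Fraction remaining at end-expiration = e^(−Te/τ) = e^(−0.69/0.4192) = 0.1928 → 19.28%.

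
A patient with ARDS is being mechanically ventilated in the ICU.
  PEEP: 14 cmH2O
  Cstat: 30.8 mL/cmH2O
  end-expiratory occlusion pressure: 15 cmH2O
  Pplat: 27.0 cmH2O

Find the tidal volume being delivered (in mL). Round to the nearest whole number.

End-expiratory occlusion gives total PEEP = 15 cmH2O (intrinsic PEEP = 15 − 14 = 1). Use total PEEP for the elastic gradient.
Vt = Cstat × (Pplat − PEEPtotal) = 30.8 × (27.0 − 15) = 30.8 × 12.0 = 369.6 mL.

370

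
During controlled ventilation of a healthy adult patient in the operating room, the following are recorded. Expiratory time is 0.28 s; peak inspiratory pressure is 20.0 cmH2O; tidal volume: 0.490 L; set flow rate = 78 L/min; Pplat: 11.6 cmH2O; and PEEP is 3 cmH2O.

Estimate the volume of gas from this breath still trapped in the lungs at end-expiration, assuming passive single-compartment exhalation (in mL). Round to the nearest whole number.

229

Flow: 78 L/min ÷ 60 = 1.3 L/s.
R = (PIP − Pplat)/V̇ = (20.0 − 11.6) / 1.3 = 8.4/1.3 = 6.462 cmH2O·s/L.
C = Vt/(Pplat − PEEP) = 490.0 / (11.6 − 3) = 490.0/8.6 = 56.977 mL/cmH2O.
τ = R × C = 6.462 × 0.05698 L/cmH2O = 0.3682 s.
Fraction remaining = e^(−Te/τ) = e^(−0.28/0.3682) = 0.4675.
Trapped volume = 490.0 × 0.4675 = 229.08 mL.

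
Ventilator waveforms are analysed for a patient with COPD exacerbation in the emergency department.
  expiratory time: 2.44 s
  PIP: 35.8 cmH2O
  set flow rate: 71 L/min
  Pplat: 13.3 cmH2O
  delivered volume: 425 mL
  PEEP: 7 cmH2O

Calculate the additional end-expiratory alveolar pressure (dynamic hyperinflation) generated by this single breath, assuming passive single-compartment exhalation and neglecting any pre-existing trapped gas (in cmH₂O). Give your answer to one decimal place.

Flow: 71 L/min ÷ 60 = 1.1833 L/s.
R = (PIP − Pplat)/V̇ = (35.8 − 13.3) / 1.1833 = 22.5/1.1833 = 19.015 cmH2O·s/L.
C = Vt/(Pplat − PEEP) = 425.0 / (13.3 − 7) = 425.0/6.3 = 67.46 mL/cmH2O.
τ = R × C = 19.015 × 0.06746 L/cmH2O = 1.283 s.
Fraction remaining = e^(−Te/τ) = e^(−2.44/1.283) = 0.1493; trapped volume = 425.0 × 0.1493 = 63.453 mL.
Additional alveolar pressure from trapping ≈ V_trapped / C = 63.453 / 67.46 = 0.9406 cmH2O.

0.9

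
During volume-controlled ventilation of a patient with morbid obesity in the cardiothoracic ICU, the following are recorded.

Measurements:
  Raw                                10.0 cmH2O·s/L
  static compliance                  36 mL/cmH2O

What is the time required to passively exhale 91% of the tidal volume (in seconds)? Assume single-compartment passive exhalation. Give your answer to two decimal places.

0.87

τ = R × C = 10.0 × 36 mL/cmH2O = 10.0 × 0.036 L/cmH2O = 0.36 s.
Exhaled fraction f = 1 − e^(−t/τ) → t = −τ·ln(1 − f) = −0.36·ln(0.09) = 0.8669 s.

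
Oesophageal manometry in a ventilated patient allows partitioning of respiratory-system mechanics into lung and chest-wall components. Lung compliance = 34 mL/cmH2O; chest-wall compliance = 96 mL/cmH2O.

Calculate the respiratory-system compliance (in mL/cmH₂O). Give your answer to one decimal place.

25.1

Lung and chest wall are elastances in series: 1/Crs = 1/CL + 1/Ccw.
1/Crs = 1/34 + 1/96 = 0.03983.
Crs = 25.107 mL/cmH2O.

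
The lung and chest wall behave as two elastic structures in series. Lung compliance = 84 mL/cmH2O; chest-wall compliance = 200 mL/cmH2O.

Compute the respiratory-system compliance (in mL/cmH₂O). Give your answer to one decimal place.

Lung and chest wall are elastances in series: 1/Crs = 1/CL + 1/Ccw.
1/Crs = 1/84 + 1/200 = 0.0169.
Crs = 59.172 mL/cmH2O.

59.2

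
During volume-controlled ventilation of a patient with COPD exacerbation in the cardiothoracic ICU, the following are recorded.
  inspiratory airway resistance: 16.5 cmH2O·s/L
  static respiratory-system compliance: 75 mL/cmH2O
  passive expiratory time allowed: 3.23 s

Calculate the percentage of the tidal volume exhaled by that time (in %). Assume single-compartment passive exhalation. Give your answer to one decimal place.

92.6

τ = R × C = 16.5 × 75 mL/cmH2O = 16.5 × 0.075 L/cmH2O = 1.238 s.
Passive exhalation: V(t)/V₀ = e^(−t/τ) = e^(−3.23/1.238) = 0.0736.
Fraction exhaled = 1 − 0.0736 = 0.9264 → 92.64%.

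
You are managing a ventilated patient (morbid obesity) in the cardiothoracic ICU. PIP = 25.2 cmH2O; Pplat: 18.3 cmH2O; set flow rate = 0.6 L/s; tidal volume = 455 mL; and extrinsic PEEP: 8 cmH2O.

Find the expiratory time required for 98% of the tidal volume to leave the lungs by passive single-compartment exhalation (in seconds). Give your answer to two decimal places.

1.99

R = (PIP − Pplat)/V̇ = (25.2 − 18.3) / 0.6 = 6.9/0.6 = 11.5 cmH2O·s/L.
C = Vt/(Pplat − PEEP) = 455.0 / (18.3 − 8) = 455.0/10.3 = 44.175 mL/cmH2O.
τ = R × C = 11.5 × 0.04418 L/cmH2O = 0.5081 s.
t = −τ·ln(1 − 0.98) = −0.5081·ln(0.02) = 1.988 s.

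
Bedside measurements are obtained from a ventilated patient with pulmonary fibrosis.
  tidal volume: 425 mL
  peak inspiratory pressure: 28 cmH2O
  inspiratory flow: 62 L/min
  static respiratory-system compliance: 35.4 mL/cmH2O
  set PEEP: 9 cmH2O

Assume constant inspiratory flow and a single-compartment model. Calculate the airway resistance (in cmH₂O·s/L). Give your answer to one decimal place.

6.8

Flow: 62 L/min ÷ 60 = 1.0333 L/s.
Equation of motion (constant flow): PIP = Vt/C + R·V̇ + PEEP.
R·V̇ = PIP − Vt/C − PEEP = 28 − 425/35.4 − 9 = 28 − 12.006 − 9 = 6.994 cmH2O.
R = 6.994 / 1.0333 = 6.769 cmH2O·s/L.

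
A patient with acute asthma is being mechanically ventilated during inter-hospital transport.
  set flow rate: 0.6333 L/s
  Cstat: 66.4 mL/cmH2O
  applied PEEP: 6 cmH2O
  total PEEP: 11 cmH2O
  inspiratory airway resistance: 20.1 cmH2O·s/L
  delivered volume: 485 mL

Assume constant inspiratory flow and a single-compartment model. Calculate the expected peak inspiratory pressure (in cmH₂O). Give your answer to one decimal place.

Total PEEP = 11 cmH2O (set 6 + intrinsic 5); this is the baseline alveolar pressure.
Equation of motion (constant flow): PIP = Vt/C + R·V̇ + PEEP.
PIP = 485/66.4 + 20.1×0.6333 + 11 = 7.304 + 12.729 + 11 = 31.033 cmH2O.

31.0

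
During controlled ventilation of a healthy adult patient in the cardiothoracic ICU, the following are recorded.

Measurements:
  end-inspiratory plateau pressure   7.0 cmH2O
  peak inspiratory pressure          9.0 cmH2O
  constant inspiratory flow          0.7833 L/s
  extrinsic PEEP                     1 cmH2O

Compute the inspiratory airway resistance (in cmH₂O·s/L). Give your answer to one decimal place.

2.6

Raw = (PIP − Pplat) / flow = (9.0 − 7.0) / 0.7833 = 2.0 / 0.7833 = 2.553 cmH2O·s/L.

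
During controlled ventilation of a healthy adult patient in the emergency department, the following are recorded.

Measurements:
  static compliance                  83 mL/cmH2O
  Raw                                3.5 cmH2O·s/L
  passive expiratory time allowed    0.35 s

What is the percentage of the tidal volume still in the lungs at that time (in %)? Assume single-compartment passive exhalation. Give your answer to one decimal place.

τ = R × C = 3.5 × 83 mL/cmH2O = 3.5 × 0.083 L/cmH2O = 0.2905 s.
Passive exhalation: V(t)/V₀ = e^(−t/τ) = e^(−0.35/0.2905) = 0.2997.
Fraction remaining = 0.2997 → 29.97%.

30.0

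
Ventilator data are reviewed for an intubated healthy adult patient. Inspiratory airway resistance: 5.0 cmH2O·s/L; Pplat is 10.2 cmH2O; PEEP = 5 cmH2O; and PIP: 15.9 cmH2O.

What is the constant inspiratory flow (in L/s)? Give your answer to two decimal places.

1.14

flow = (PIP − Pplat) / Raw = 5.7 / 5.0 = 1.14 L/s.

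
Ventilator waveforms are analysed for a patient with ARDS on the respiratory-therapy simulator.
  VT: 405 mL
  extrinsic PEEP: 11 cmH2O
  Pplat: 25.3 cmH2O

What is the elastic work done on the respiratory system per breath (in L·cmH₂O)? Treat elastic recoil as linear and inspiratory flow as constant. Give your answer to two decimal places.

Elastic work ≈ ½ × (Pplat − PEEP) × Vt = 0.5 × (25.3 − 11) × 0.405 L = 0.5 × 14.3 × 0.405 = 2.896 L·cmH2O.

2.90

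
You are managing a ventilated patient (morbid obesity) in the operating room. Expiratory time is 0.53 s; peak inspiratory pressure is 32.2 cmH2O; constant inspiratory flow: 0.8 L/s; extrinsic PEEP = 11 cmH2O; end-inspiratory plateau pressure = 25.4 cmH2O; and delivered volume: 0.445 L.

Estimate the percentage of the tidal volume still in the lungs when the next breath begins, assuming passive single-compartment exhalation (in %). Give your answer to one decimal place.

R = (PIP − Pplat)/V̇ = (32.2 − 25.4) / 0.8 = 6.8/0.8 = 8.5 cmH2O·s/L.
C = Vt/(Pplat − PEEP) = 445.0 / (25.4 − 11) = 445.0/14.4 = 30.903 mL/cmH2O.
τ = R × C = 8.5 × 0.0309 L/cmH2O = 0.2627 s.
Fraction remaining at end-expiration = e^(−Te/τ) = e^(−0.53/0.2627) = 0.133 → 13.3%.

13.3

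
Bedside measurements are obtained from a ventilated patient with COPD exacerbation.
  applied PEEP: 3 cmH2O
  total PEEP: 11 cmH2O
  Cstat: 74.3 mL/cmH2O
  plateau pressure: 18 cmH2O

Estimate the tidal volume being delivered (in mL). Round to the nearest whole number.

End-expiratory occlusion gives total PEEP = 11 cmH2O (intrinsic PEEP = 11 − 3 = 8). Use total PEEP for the elastic gradient.
Vt = Cstat × (Pplat − PEEPtotal) = 74.3 × (18 − 11) = 74.3 × 7.0 = 520.1 mL.

520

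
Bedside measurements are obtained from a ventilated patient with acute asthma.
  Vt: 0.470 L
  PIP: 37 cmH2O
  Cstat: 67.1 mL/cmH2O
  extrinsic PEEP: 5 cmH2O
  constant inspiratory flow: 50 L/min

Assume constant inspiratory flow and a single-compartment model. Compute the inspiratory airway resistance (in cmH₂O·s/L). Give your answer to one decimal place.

Flow: 50 L/min ÷ 60 = 0.8333 L/s.
Equation of motion (constant flow): PIP = Vt/C + R·V̇ + PEEP.
R·V̇ = PIP − Vt/C − PEEP = 37 − 470/67.1 − 5 = 37 − 7.004 − 5 = 24.996 cmH2O.
R = 24.996 / 0.8333 = 29.996 cmH2O·s/L.

30.0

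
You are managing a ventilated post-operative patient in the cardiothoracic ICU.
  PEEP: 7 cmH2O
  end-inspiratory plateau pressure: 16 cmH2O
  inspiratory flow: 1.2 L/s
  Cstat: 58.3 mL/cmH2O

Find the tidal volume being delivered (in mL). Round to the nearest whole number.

Vt = Cstat × (Pplat − PEEP) = 58.3 × (16 − 7) = 58.3 × 9.0 = 524.7 mL.

525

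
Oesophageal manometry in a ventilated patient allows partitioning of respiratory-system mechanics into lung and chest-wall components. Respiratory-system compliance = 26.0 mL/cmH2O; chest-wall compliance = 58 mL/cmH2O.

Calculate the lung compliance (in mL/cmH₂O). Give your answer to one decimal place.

1/CL = 1/Crs − 1/Ccw.
1/CL = 1/26.0 − 1/58 = 0.02122.
CL = 47.125 mL/cmH2O.

47.1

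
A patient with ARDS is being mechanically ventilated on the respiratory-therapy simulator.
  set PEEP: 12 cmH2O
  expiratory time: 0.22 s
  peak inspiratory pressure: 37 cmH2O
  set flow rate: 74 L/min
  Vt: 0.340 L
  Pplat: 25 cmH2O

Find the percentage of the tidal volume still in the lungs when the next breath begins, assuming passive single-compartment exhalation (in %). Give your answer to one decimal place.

42.1

Flow: 74 L/min ÷ 60 = 1.2333 L/s.
R = (PIP − Pplat)/V̇ = (37 − 25) / 1.2333 = 12.0/1.2333 = 9.73 cmH2O·s/L.
C = Vt/(Pplat − PEEP) = 340.0 / (25 − 12) = 340.0/13.0 = 26.154 mL/cmH2O.
τ = R × C = 9.73 × 0.02615 L/cmH2O = 0.2544 s.
Fraction remaining at end-expiration = e^(−Te/τ) = e^(−0.22/0.2544) = 0.4211 → 42.11%.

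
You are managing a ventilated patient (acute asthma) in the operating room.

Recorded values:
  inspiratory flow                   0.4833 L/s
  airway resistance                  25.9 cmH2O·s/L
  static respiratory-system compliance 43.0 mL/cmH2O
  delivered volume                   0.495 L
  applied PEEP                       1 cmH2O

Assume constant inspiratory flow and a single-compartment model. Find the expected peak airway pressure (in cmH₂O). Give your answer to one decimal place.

25.0

Equation of motion (constant flow): PIP = Vt/C + R·V̇ + PEEP.
PIP = 495/43.0 + 25.9×0.4833 + 1 = 11.512 + 12.517 + 1 = 25.029 cmH2O.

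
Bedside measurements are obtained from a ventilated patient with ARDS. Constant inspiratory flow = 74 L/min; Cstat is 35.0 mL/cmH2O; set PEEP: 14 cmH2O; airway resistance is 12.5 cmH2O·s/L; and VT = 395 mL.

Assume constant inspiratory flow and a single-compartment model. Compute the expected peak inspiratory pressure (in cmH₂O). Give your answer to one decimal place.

40.7

Flow: 74 L/min ÷ 60 = 1.2333 L/s.
Equation of motion (constant flow): PIP = Vt/C + R·V̇ + PEEP.
PIP = 395/35.0 + 12.5×1.2333 + 14 = 11.286 + 15.416 + 14 = 40.702 cmH2O.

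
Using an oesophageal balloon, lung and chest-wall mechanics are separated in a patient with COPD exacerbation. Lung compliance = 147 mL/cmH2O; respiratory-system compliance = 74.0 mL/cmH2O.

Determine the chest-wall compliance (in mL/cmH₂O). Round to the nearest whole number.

1/Ccw = 1/Crs − 1/CL.
1/Ccw = 1/74.0 − 1/147 = 0.006711.
Ccw = 149.01 mL/cmH2O.

149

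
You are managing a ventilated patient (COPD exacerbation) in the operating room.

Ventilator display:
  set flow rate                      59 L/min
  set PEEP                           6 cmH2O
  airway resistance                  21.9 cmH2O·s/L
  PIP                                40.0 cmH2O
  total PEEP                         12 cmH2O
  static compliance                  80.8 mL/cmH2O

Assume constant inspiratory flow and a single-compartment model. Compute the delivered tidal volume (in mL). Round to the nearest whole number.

Flow: 59 L/min ÷ 60 = 0.9833 L/s.
Total PEEP = 12 cmH2O (set 6 + intrinsic 6); this is the baseline alveolar pressure.
Equation of motion (constant flow): PIP = Vt/C + R·V̇ + PEEP.
Vt/C = PIP − R·V̇ − PEEP = 40.0 − 21.534 − 12 = 6.466 cmH2O.
Vt = C × 6.466 = 80.8 × 6.466 = 522.45 mL.

522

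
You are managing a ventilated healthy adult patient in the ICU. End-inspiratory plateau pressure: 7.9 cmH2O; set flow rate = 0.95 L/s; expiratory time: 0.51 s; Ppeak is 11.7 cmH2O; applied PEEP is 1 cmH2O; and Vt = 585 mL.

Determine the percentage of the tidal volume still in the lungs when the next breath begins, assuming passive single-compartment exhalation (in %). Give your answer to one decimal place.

R = (PIP − Pplat)/V̇ = (11.7 − 7.9) / 0.95 = 3.8/0.95 = 4.0 cmH2O·s/L.
C = Vt/(Pplat − PEEP) = 585.0 / (7.9 − 1) = 585.0/6.9 = 84.783 mL/cmH2O.
τ = R × C = 4.0 × 0.08478 L/cmH2O = 0.3391 s.
Fraction remaining at end-expiration = e^(−Te/τ) = e^(−0.51/0.3391) = 0.2222 → 22.22%.

22.2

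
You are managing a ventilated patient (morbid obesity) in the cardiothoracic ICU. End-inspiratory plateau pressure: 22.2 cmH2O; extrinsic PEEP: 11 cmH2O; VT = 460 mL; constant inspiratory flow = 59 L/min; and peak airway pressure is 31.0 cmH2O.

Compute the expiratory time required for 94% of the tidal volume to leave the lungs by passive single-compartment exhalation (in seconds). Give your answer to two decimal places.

1.03

Flow: 59 L/min ÷ 60 = 0.9833 L/s.
R = (PIP − Pplat)/V̇ = (31.0 − 22.2) / 0.9833 = 8.8/0.9833 = 8.949 cmH2O·s/L.
C = Vt/(Pplat − PEEP) = 460.0 / (22.2 − 11) = 460.0/11.2 = 41.071 mL/cmH2O.
τ = R × C = 8.949 × 0.04107 L/cmH2O = 0.3675 s.
t = −τ·ln(1 − 0.94) = −0.3675·ln(0.06) = 1.034 s.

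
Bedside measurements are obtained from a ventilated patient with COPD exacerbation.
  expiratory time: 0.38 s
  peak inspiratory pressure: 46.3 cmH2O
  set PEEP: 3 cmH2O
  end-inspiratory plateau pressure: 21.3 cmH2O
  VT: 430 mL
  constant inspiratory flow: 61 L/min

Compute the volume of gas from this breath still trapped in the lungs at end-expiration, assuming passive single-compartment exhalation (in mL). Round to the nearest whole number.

223

Flow: 61 L/min ÷ 60 = 1.0167 L/s.
R = (PIP − Pplat)/V̇ = (46.3 − 21.3) / 1.0167 = 25.0/1.0167 = 24.589 cmH2O·s/L.
C = Vt/(Pplat − PEEP) = 430.0 / (21.3 − 3) = 430.0/18.3 = 23.497 mL/cmH2O.
τ = R × C = 24.589 × 0.0235 L/cmH2O = 0.5778 s.
Fraction remaining = e^(−Te/τ) = e^(−0.38/0.5778) = 0.5181.
Trapped volume = 430.0 × 0.5181 = 222.78 mL.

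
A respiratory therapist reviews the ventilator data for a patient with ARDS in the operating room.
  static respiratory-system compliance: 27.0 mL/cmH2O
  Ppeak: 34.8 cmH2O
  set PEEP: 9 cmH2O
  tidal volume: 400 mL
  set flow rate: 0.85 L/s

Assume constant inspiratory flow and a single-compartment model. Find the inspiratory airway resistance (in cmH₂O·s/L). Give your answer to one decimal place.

Equation of motion (constant flow): PIP = Vt/C + R·V̇ + PEEP.
R·V̇ = PIP − Vt/C − PEEP = 34.8 − 400/27.0 − 9 = 34.8 − 14.815 − 9 = 10.985 cmH2O.
R = 10.985 / 0.85 = 12.924 cmH2O·s/L.

12.9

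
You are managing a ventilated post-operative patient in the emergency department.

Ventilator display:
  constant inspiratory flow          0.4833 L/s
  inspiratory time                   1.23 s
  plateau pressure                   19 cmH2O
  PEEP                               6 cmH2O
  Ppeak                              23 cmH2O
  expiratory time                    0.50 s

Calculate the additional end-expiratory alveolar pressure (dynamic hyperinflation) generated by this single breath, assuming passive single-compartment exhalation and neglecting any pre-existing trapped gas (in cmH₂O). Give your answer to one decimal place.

3.5

Vt = flow × Ti = 0.4833 L/s × 1.23 s × 1000 mL/L = 594.46 mL.
R = (PIP − Pplat)/V̇ = (23 − 19) / 0.4833 = 4.0/0.4833 = 8.276 cmH2O·s/L.
C = Vt/(Pplat − PEEP) = 594.46 / (19 − 6) = 594.46/13.0 = 45.728 mL/cmH2O.
τ = R × C = 8.276 × 0.04573 L/cmH2O = 0.3785 s.
Fraction remaining = e^(−Te/τ) = e^(−0.50/0.3785) = 0.2669; trapped volume = 594.46 × 0.2669 = 158.66 mL.
Additional alveolar pressure from trapping ≈ V_trapped / C = 158.66 / 45.728 = 3.47 cmH2O.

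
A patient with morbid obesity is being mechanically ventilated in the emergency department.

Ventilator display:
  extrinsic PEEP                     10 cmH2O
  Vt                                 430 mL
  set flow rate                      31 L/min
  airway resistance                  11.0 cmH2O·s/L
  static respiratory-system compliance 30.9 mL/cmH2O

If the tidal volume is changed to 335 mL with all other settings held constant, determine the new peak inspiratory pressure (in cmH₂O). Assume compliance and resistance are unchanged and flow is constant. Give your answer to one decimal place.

26.5

Flow: 31 L/min ÷ 60 = 0.5167 L/s.
PIP = Vt/C + R·V̇ + PEEP (constant-flow equation of motion).
Only the elastic term changes: ΔPIP = ΔVt / C = (335 − 430) / 30.9 = -3.074 cmH2O.
Original PIP = 430/30.9 + 11.0×0.5167 + 10 = 29.6 cmH2O; new PIP = 29.6 + (-3.074) = 26.526 cmH2O.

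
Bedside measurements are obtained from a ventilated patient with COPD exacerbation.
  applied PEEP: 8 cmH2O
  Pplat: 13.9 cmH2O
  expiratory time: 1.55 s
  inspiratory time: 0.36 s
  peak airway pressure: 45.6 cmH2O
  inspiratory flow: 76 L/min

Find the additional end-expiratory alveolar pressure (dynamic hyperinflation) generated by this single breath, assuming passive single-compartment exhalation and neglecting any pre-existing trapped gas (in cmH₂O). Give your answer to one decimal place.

2.6

Flow: 76 L/min ÷ 60 = 1.2667 L/s.
Vt = flow × Ti = 1.2667 L/s × 0.36 s × 1000 mL/L = 456.01 mL.
R = (PIP − Pplat)/V̇ = (45.6 − 13.9) / 1.2667 = 31.7/1.2667 = 25.026 cmH2O·s/L.
C = Vt/(Pplat − PEEP) = 456.01 / (13.9 − 8) = 456.01/5.9 = 77.29 mL/cmH2O.
τ = R × C = 25.026 × 0.07729 L/cmH2O = 1.934 s.
Fraction remaining = e^(−Te/τ) = e^(−1.55/1.934) = 0.4487; trapped volume = 456.01 × 0.4487 = 204.61 mL.
Additional alveolar pressure from trapping ≈ V_trapped / C = 204.61 / 77.29 = 2.647 cmH2O.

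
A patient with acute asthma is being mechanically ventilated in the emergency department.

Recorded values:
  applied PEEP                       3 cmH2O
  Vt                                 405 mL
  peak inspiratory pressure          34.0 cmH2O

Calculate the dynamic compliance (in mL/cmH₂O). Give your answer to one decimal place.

Dynamic compliance = Vt / (PIP − PEEP) = 405 / (34.0 − 3) = 405 / 31.0 = 13.065 mL/cmH2O.

13.1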